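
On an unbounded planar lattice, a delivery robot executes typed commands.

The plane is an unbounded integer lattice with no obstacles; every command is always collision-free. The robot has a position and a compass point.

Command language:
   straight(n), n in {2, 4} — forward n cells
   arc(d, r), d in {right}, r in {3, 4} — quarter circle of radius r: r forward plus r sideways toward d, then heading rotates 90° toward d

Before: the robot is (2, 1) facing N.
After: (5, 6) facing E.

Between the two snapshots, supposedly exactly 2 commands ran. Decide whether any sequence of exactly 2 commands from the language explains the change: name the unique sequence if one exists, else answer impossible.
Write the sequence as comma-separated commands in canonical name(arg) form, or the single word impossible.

straight(2), arc(right, 3)

key: running arc(right, 3) before straight(2) would end elsewhere — order is forced
initial: (2, 1) facing N
step 1 (straight(2)): (2, 3) facing N
step 2 (arc(right, 3)): (5, 6) facing E
no rival 2-sequence matches.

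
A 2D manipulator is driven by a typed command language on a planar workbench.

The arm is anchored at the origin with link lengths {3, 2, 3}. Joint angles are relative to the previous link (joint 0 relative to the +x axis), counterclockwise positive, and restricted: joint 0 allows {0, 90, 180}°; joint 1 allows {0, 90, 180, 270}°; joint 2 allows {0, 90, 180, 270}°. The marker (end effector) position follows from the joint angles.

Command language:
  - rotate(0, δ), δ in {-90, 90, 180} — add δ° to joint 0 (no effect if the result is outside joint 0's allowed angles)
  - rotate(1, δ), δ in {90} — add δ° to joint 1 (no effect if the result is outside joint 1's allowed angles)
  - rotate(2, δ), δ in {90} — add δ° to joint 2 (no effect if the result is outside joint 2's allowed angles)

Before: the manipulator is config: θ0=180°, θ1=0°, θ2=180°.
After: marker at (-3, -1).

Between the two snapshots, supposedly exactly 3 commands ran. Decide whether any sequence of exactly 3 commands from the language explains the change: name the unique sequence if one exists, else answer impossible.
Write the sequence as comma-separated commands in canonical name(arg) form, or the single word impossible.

initial: config: θ0=180°, θ1=0°, θ2=180°
step 1 (rotate(1, 90)): config: θ0=180°, θ1=90°, θ2=180°
step 2 (rotate(1, 90)): config: θ0=180°, θ1=180°, θ2=180°
step 3 (rotate(1, 90)): config: θ0=180°, θ1=270°, θ2=180°
no other 3-command option fits: unique.

rotate(1, 90), rotate(1, 90), rotate(1, 90)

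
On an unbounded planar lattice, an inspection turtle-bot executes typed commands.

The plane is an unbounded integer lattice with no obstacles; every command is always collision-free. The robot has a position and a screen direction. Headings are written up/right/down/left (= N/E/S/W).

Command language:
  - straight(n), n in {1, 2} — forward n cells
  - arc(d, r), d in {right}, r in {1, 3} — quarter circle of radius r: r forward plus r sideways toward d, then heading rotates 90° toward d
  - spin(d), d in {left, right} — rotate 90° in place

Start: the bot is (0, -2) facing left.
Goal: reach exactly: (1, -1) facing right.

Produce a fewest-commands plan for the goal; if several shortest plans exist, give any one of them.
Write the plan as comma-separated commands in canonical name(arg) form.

from: (0, -2) facing left
step 1 (spin(right)): (0, -2) facing up
step 2 (arc(right, 1)): (1, -1) facing right
shorter routes all fall short; 2 is best.

spin(right), arc(right, 1)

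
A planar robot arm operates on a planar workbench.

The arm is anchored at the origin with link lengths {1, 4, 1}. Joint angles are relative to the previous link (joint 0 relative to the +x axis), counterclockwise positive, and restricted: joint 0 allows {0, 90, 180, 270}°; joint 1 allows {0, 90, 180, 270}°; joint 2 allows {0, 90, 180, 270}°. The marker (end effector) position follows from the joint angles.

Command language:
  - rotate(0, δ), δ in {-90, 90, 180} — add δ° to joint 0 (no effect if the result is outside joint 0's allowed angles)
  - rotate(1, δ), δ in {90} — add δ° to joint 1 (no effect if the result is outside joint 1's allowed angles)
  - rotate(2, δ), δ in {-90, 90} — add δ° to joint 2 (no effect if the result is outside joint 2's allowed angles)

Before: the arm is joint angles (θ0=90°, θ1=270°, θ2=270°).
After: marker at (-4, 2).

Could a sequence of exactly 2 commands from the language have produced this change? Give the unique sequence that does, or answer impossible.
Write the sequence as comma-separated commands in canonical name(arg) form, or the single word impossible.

start: joint angles (θ0=90°, θ1=270°, θ2=270°)
1. rotate(1, 90) → joint angles (θ0=90°, θ1=0°, θ2=270°)
2. rotate(1, 90) → joint angles (θ0=90°, θ1=90°, θ2=270°)
no rival 2-sequence matches.

rotate(1, 90), rotate(1, 90)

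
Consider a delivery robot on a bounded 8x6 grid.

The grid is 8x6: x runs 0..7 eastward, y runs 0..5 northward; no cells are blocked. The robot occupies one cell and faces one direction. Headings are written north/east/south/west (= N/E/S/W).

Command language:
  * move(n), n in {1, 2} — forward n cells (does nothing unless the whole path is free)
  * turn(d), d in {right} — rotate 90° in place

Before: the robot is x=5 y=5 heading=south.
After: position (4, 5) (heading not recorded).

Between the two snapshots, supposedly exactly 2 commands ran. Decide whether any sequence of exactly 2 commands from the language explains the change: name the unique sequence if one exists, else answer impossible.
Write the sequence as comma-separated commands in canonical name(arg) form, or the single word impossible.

key: running move(1) before turn(right) would end elsewhere — order is forced
begin: x=5 y=5 heading=south
step 1 (turn(right)): x=5 y=5 heading=west
step 2 (move(1)): x=4 y=5 heading=west
no rival 2-sequence matches.

turn(right), move(1)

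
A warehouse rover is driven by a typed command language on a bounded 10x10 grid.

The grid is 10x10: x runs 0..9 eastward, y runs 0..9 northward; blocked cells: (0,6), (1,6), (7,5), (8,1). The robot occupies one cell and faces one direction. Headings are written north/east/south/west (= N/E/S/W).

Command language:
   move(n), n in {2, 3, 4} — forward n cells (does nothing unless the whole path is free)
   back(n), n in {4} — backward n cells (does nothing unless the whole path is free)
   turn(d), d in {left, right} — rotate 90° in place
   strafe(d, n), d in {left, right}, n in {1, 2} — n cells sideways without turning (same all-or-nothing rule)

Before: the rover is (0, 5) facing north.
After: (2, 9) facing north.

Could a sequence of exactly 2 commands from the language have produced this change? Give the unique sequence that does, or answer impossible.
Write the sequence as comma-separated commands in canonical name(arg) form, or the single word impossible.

key: heading stays N — no command in the sequence turns
from: (0, 5) facing north
1. strafe(right, 2) → (2, 5) facing north
2. move(4) → (2, 9) facing north
no other 2-command option fits: unique.

strafe(right, 2), move(4)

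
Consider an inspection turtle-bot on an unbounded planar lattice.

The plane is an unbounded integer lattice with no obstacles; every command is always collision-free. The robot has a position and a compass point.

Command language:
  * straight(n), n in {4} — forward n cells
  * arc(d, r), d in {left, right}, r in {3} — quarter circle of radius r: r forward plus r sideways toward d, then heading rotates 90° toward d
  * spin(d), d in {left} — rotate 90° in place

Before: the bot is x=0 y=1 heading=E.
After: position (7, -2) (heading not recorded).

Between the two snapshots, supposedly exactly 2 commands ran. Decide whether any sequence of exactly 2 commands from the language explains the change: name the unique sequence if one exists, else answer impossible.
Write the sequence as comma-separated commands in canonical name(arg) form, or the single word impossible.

key: running arc(right, 3) before straight(4) would end elsewhere — order is forced
t0: x=0 y=1 heading=E
[1] after straight(4): x=4 y=1 heading=E
[2] after arc(right, 3): x=7 y=-2 heading=S
no rival 2-sequence matches.

straight(4), arc(right, 3)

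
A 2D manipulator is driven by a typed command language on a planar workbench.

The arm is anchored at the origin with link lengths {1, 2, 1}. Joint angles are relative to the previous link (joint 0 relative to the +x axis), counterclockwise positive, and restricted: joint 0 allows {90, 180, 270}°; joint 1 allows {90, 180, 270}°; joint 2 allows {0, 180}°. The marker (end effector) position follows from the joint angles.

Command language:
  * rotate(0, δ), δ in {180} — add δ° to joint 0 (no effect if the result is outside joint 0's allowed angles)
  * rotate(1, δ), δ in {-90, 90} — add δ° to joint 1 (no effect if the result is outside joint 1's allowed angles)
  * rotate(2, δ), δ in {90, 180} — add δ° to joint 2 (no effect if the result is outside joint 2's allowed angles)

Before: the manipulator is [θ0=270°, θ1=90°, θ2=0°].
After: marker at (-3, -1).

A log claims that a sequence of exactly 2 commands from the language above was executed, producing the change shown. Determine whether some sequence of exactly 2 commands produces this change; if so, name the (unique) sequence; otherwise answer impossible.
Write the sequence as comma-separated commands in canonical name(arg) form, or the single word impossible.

start: [θ0=270°, θ1=90°, θ2=0°]
t=1 rotate(1, 90) ⇒ [θ0=270°, θ1=180°, θ2=0°]
t=2 rotate(1, 90) ⇒ [θ0=270°, θ1=270°, θ2=0°]
all 25 alternatives checked — unique.

rotate(1, 90), rotate(1, 90)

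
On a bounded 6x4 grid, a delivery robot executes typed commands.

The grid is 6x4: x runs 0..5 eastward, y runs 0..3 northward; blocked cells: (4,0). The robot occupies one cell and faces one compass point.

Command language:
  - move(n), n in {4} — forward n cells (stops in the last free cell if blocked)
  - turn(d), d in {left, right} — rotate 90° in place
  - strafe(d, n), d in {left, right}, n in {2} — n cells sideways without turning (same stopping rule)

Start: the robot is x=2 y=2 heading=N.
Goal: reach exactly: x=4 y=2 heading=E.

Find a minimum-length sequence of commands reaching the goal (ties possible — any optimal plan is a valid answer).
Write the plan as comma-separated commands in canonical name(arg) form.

strafe(right, 2), turn(right)

initial: x=2 y=2 heading=N
1. strafe(right, 2) → x=4 y=2 heading=N
2. turn(right) → x=4 y=2 heading=E
shorter routes all fall short; 2 is best.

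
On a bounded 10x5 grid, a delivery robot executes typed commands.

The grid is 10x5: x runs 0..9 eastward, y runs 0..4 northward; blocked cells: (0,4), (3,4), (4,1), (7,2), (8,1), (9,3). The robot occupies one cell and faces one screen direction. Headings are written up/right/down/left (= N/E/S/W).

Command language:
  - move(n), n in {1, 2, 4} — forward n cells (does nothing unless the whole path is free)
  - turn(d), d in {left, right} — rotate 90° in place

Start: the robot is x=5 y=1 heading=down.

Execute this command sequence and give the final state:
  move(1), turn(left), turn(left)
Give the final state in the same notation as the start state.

begin: x=5 y=1 heading=down
1. move(1) → x=5 y=0 heading=down
2. turn(left) → x=5 y=0 heading=right
3. turn(left) → x=5 y=0 heading=up

x=5 y=0 heading=up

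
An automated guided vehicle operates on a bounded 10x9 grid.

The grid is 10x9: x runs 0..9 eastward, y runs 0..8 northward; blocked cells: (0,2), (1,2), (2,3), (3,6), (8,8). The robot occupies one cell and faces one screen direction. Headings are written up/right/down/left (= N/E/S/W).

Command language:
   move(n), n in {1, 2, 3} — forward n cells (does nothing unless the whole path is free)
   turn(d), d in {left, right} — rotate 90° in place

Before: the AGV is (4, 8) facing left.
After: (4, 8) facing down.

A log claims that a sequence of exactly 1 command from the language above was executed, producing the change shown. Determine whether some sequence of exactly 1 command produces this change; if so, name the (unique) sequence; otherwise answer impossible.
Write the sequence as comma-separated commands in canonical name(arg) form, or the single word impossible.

key: parked at (4,8) the whole time — nothing moves the robot
initial: (4, 8) facing left
[1] after turn(left): (4, 8) facing down
all 5 alternatives checked — unique.

turn(left)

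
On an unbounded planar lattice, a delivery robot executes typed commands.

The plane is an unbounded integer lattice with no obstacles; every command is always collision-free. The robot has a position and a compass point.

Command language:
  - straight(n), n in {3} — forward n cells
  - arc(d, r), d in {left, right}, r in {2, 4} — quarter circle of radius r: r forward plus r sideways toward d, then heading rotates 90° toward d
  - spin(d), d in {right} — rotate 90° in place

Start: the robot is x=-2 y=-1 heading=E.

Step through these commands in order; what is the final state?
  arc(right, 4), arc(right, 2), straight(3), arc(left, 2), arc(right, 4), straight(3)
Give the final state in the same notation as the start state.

initial: x=-2 y=-1 heading=E
step 1 (arc(right, 4)): x=2 y=-5 heading=S
step 2 (arc(right, 2)): x=0 y=-7 heading=W
step 3 (straight(3)): x=-3 y=-7 heading=W
step 4 (arc(left, 2)): x=-5 y=-9 heading=S
step 5 (arc(right, 4)): x=-9 y=-13 heading=W
step 6 (straight(3)): x=-12 y=-13 heading=W

x=-12 y=-13 heading=W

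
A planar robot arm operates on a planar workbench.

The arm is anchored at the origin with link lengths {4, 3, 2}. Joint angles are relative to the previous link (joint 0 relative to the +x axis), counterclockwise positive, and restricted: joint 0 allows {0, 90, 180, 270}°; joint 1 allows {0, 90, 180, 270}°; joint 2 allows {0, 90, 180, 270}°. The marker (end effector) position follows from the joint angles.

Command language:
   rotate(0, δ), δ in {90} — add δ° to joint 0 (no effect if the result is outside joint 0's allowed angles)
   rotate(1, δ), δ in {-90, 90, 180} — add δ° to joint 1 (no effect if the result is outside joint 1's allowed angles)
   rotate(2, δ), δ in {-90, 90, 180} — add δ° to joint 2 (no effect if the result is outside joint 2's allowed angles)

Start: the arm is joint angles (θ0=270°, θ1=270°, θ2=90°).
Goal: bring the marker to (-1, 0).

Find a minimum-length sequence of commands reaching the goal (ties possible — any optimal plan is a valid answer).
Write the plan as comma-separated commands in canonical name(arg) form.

rotate(1, -90), rotate(2, -90), rotate(0, 90)

begin: joint angles (θ0=270°, θ1=270°, θ2=90°)
t=1 rotate(1, -90) ⇒ joint angles (θ0=270°, θ1=180°, θ2=90°)
t=2 rotate(2, -90) ⇒ joint angles (θ0=270°, θ1=180°, θ2=0°)
t=3 rotate(0, 90) ⇒ joint angles (θ0=0°, θ1=180°, θ2=0°)
nothing shorter than 3 reaches the goal.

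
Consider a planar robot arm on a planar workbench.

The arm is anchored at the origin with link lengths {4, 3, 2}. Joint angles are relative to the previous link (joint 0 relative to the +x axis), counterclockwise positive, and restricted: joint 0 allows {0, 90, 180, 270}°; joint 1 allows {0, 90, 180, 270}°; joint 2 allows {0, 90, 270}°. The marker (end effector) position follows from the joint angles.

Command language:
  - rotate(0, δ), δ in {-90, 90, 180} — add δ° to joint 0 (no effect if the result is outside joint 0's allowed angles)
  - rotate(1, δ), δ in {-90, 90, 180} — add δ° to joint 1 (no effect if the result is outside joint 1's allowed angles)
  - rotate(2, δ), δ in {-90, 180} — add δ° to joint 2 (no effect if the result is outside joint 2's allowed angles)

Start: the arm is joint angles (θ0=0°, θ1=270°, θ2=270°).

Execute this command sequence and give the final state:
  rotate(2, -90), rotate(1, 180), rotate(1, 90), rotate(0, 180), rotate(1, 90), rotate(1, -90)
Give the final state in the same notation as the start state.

joint angles (θ0=180°, θ1=180°, θ2=270°)

begin: joint angles (θ0=0°, θ1=270°, θ2=270°)
1. rotate(2, -90) → joint angles (θ0=0°, θ1=270°, θ2=270°)
2. rotate(1, 180) → joint angles (θ0=0°, θ1=90°, θ2=270°)
3. rotate(1, 90) → joint angles (θ0=0°, θ1=180°, θ2=270°)
4. rotate(0, 180) → joint angles (θ0=180°, θ1=180°, θ2=270°)
5. rotate(1, 90) → joint angles (θ0=180°, θ1=270°, θ2=270°)
6. rotate(1, -90) → joint angles (θ0=180°, θ1=180°, θ2=270°)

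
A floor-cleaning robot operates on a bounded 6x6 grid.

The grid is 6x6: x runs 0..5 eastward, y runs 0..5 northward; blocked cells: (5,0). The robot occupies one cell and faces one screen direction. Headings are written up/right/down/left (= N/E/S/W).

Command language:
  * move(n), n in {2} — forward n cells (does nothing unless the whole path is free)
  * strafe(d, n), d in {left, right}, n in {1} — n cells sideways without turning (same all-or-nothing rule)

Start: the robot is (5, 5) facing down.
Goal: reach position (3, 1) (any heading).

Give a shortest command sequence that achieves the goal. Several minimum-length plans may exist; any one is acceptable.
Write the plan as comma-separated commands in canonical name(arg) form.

move(2), move(2), strafe(right, 1), strafe(right, 1)

initial: (5, 5) facing down
[1] after move(2): (5, 3) facing down
[2] after move(2): (5, 1) facing down
[3] after strafe(right, 1): (4, 1) facing down
[4] after strafe(right, 1): (3, 1) facing down
no 3-step plan works, so 4 is optimal.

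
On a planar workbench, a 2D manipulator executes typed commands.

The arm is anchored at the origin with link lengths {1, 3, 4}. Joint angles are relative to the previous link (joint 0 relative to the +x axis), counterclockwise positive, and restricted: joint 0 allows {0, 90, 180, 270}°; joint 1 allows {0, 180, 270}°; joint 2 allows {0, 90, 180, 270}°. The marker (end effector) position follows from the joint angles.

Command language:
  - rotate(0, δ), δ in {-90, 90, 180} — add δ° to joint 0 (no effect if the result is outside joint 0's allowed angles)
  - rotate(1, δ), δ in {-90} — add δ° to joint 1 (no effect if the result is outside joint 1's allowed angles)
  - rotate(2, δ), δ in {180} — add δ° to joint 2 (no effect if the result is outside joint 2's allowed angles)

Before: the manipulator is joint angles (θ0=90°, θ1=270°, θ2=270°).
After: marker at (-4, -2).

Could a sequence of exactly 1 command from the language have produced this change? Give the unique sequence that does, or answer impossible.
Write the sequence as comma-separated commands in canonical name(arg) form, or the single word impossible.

begin: joint angles (θ0=90°, θ1=270°, θ2=270°)
1. rotate(1, -90) → joint angles (θ0=90°, θ1=180°, θ2=270°)
all 5 alternatives checked — unique.

rotate(1, -90)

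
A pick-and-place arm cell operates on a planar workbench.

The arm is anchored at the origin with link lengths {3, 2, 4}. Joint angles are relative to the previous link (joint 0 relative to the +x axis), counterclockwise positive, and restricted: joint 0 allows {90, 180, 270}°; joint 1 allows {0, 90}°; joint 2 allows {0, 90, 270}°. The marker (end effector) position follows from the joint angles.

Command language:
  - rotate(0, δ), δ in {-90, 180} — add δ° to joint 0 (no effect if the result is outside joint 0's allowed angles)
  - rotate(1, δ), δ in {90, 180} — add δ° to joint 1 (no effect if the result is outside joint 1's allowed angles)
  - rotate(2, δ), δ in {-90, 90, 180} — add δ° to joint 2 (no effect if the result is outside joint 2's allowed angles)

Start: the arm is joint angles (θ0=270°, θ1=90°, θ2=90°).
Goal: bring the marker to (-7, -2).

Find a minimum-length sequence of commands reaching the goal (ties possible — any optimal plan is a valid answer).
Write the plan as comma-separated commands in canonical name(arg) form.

from: joint angles (θ0=270°, θ1=90°, θ2=90°)
t=1 rotate(0, -90) ⇒ joint angles (θ0=180°, θ1=90°, θ2=90°)
t=2 rotate(2, 180) ⇒ joint angles (θ0=180°, θ1=90°, θ2=270°)
no 1-step plan works, so 2 is optimal.

rotate(0, -90), rotate(2, 180)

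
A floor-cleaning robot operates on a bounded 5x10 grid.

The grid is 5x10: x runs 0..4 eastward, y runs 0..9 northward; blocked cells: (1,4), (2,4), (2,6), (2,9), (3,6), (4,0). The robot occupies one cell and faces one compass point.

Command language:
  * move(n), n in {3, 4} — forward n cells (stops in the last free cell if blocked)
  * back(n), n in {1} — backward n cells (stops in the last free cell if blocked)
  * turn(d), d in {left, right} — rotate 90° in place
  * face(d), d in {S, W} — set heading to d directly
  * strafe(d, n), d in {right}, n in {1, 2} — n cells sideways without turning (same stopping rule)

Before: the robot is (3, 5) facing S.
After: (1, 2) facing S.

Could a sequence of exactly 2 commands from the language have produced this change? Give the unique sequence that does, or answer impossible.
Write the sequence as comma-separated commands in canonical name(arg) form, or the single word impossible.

move(3), strafe(right, 2)

key: running strafe(right, 2) before move(3) would end elsewhere — order is forced
begin: (3, 5) facing S
1. move(3) → (3, 2) facing S
2. strafe(right, 2) → (1, 2) facing S
uniquely the one of 81 2-step routes that fits.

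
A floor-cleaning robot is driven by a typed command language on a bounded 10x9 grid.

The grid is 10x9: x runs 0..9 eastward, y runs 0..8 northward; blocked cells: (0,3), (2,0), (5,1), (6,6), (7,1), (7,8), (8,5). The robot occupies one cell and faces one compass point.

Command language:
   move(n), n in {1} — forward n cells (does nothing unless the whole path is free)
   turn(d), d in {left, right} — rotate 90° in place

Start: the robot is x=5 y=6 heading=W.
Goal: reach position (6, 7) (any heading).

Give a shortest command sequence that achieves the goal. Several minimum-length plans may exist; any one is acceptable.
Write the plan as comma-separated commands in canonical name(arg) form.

initial: x=5 y=6 heading=W
1. turn(right) → x=5 y=6 heading=N
2. move(1) → x=5 y=7 heading=N
3. turn(right) → x=5 y=7 heading=E
4. move(1) → x=6 y=7 heading=E
nothing shorter than 4 reaches the goal.

turn(right), move(1), turn(right), move(1)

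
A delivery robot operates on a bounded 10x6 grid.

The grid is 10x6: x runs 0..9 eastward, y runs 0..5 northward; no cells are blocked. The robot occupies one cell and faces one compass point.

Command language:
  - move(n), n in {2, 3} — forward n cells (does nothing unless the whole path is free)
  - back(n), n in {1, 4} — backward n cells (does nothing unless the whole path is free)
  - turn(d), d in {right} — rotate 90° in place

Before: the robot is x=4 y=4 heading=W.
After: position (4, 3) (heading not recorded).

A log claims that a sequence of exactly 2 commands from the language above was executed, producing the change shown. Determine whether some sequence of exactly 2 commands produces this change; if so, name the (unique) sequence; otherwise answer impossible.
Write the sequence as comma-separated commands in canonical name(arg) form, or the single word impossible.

key: order matters: swapping turn(right) and back(1) lands elsewhere
begin: x=4 y=4 heading=W
step 1 (turn(right)): x=4 y=4 heading=N
step 2 (back(1)): x=4 y=3 heading=N
no other 2-command option fits: unique.

turn(right), back(1)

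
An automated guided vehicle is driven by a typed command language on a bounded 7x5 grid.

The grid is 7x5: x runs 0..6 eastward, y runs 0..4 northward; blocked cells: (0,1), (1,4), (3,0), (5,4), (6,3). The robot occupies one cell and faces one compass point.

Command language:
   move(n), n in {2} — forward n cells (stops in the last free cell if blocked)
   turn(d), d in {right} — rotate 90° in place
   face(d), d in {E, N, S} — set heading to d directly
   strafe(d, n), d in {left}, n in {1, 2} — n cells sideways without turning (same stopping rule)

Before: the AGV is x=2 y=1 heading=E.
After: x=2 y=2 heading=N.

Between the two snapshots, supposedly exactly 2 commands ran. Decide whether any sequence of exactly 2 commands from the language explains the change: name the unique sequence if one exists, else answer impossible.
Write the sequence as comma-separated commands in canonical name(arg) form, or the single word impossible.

strafe(left, 1), face(N)

key: position moved to (2,2) AND the heading swung to N — translation plus rotation needed
from: x=2 y=1 heading=E
step 1 (strafe(left, 1)): x=2 y=2 heading=E
step 2 (face(N)): x=2 y=2 heading=N
uniquely the one of 49 2-step routes that fits.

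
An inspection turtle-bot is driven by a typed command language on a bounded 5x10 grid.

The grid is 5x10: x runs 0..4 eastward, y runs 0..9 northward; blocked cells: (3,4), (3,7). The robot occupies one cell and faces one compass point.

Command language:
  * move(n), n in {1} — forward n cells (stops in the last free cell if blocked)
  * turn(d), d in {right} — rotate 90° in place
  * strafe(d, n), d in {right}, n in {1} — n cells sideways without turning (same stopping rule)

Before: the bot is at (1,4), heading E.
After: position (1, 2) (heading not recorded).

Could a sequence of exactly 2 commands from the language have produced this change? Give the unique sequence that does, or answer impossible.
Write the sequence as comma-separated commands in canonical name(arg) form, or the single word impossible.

strafe(right, 1), strafe(right, 1)

begin: at (1,4), heading E
[1] after strafe(right, 1): at (1,3), heading E
[2] after strafe(right, 1): at (1,2), heading E
no other 2-command option fits: unique.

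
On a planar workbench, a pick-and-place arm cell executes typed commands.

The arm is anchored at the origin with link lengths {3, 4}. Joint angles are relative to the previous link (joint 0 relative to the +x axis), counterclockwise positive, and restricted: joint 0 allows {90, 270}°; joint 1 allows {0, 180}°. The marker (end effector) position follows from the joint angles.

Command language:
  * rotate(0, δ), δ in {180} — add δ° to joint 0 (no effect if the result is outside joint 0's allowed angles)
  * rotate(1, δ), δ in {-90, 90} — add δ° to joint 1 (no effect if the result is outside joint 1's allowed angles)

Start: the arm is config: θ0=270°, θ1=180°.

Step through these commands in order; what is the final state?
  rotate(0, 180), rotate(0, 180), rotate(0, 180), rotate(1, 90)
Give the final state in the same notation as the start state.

start: config: θ0=270°, θ1=180°
t=1 rotate(0, 180) ⇒ config: θ0=90°, θ1=180°
t=2 rotate(0, 180) ⇒ config: θ0=270°, θ1=180°
t=3 rotate(0, 180) ⇒ config: θ0=90°, θ1=180°
t=4 rotate(1, 90) ⇒ config: θ0=90°, θ1=180°

config: θ0=90°, θ1=180°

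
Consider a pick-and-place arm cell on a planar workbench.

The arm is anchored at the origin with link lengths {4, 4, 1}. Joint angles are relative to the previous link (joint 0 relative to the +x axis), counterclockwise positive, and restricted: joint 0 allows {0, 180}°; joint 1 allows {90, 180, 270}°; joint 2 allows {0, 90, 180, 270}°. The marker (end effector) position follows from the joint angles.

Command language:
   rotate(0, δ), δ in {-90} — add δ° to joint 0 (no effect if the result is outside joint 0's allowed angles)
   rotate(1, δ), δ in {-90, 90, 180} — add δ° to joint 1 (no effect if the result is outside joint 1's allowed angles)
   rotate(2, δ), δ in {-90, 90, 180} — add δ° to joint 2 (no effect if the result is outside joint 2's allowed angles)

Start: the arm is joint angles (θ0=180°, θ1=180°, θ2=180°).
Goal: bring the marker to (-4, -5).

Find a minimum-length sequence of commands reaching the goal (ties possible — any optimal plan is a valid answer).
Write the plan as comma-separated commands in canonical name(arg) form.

initial: joint angles (θ0=180°, θ1=180°, θ2=180°)
step 1 (rotate(1, -90)): joint angles (θ0=180°, θ1=90°, θ2=180°)
step 2 (rotate(2, 180)): joint angles (θ0=180°, θ1=90°, θ2=0°)
shorter routes all fall short; 2 is best.

rotate(1, -90), rotate(2, 180)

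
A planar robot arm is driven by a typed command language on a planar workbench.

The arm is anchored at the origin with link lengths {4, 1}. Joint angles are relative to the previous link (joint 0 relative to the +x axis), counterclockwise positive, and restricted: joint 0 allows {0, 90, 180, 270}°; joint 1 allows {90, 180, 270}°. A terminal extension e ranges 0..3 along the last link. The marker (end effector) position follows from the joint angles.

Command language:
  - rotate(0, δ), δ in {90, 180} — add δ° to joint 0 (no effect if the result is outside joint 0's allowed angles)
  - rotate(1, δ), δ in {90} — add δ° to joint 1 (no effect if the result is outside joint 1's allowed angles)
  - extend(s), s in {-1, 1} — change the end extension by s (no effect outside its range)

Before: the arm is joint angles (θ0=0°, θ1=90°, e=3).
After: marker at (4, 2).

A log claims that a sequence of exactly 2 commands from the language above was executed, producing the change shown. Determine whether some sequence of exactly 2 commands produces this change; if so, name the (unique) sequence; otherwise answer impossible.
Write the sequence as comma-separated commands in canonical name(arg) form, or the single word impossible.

t0: joint angles (θ0=0°, θ1=90°, e=3)
t=1 extend(-1) ⇒ joint angles (θ0=0°, θ1=90°, e=2)
t=2 extend(-1) ⇒ joint angles (θ0=0°, θ1=90°, e=1)
all 25 alternatives checked — unique.

extend(-1), extend(-1)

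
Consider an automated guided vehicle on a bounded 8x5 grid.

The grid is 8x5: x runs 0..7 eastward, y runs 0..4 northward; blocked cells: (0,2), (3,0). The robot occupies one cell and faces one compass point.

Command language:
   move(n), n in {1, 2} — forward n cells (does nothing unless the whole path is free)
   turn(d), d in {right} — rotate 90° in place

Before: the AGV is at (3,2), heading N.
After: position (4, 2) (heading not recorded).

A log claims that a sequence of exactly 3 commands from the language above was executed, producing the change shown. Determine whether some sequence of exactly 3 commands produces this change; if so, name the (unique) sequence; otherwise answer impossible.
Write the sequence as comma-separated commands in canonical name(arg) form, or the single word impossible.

turn(right), move(1), turn(right)

from: at (3,2), heading N
t=1 turn(right) ⇒ at (3,2), heading E
t=2 move(1) ⇒ at (4,2), heading E
t=3 turn(right) ⇒ at (4,2), heading S
uniquely the one of 27 3-step routes that fits.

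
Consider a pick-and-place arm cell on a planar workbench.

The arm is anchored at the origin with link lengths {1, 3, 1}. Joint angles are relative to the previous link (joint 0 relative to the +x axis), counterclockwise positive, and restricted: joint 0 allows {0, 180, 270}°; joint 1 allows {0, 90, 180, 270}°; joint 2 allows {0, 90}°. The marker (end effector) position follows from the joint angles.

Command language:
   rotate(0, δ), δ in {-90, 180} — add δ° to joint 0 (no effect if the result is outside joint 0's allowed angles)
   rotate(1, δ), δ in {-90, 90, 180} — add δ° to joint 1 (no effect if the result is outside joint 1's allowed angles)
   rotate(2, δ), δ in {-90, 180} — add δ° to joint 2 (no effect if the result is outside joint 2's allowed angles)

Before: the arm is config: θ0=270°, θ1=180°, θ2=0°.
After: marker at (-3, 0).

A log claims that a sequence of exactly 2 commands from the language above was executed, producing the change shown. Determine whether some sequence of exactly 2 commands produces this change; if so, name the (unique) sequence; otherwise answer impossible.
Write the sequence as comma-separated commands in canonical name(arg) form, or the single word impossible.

rotate(0, -90), rotate(0, 180)

key: order matters: swapping rotate(0, -90) and rotate(0, 180) lands elsewhere
initial: config: θ0=270°, θ1=180°, θ2=0°
step 1 (rotate(0, -90)): config: θ0=180°, θ1=180°, θ2=0°
step 2 (rotate(0, 180)): config: θ0=0°, θ1=180°, θ2=0°
no rival 2-sequence matches.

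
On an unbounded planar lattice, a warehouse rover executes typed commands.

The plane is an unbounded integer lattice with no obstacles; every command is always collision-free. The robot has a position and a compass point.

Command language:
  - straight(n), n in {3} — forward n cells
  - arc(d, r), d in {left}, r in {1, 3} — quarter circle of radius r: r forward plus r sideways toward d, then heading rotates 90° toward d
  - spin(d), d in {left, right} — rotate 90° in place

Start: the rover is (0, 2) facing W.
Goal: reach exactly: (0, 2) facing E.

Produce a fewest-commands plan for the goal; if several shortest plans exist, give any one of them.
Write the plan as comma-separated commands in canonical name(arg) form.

spin(left), spin(left)

t0: (0, 2) facing W
step 1 (spin(left)): (0, 2) facing S
step 2 (spin(left)): (0, 2) facing E
shorter routes all fall short; 2 is best.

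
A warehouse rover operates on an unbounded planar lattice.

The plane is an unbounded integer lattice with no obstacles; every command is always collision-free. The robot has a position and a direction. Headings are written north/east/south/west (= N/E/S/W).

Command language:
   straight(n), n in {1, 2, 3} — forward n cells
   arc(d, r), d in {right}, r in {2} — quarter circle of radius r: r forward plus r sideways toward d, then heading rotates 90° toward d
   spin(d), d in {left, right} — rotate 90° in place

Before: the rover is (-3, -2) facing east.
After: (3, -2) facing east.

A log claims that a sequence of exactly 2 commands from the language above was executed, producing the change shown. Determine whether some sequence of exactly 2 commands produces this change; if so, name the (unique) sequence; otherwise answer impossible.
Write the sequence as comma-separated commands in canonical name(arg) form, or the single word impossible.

straight(3), straight(3)

key: still facing E at the end — nothing in the sequence rotates
from: (-3, -2) facing east
[1] after straight(3): (0, -2) facing east
[2] after straight(3): (3, -2) facing east
uniquely the one of 36 2-step routes that fits.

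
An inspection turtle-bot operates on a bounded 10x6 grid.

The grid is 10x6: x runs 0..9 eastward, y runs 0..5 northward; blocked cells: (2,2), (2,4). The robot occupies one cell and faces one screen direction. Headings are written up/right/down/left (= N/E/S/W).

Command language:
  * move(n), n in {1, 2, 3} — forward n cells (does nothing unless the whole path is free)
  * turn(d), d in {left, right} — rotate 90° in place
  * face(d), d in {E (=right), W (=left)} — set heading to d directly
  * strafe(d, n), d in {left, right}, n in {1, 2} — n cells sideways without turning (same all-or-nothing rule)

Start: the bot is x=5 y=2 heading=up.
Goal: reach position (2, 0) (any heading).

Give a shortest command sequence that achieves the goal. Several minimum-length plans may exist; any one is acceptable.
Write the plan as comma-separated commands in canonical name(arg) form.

face(W), strafe(left, 2), move(3)

t0: x=5 y=2 heading=up
[1] after face(W): x=5 y=2 heading=left
[2] after strafe(left, 2): x=5 y=0 heading=left
[3] after move(3): x=2 y=0 heading=left
minimal: 3 command(s), checked below 3.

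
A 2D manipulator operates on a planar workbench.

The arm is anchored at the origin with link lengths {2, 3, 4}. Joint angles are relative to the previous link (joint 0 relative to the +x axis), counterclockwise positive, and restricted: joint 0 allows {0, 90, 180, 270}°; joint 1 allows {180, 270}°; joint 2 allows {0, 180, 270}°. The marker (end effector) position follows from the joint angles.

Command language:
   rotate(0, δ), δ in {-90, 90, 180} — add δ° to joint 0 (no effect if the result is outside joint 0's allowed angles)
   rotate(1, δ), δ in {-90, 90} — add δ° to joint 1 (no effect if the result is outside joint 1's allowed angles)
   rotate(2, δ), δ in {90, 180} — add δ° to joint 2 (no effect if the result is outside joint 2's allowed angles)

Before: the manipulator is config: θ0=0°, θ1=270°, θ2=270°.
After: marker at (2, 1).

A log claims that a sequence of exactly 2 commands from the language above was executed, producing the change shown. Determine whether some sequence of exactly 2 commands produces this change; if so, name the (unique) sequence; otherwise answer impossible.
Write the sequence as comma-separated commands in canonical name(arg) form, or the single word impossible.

rotate(2, 90), rotate(2, 180)

key: running rotate(2, 180) before rotate(2, 90) would end elsewhere — order is forced
start: config: θ0=0°, θ1=270°, θ2=270°
step 1 (rotate(2, 90)): config: θ0=0°, θ1=270°, θ2=0°
step 2 (rotate(2, 180)): config: θ0=0°, θ1=270°, θ2=180°
no rival 2-sequence matches.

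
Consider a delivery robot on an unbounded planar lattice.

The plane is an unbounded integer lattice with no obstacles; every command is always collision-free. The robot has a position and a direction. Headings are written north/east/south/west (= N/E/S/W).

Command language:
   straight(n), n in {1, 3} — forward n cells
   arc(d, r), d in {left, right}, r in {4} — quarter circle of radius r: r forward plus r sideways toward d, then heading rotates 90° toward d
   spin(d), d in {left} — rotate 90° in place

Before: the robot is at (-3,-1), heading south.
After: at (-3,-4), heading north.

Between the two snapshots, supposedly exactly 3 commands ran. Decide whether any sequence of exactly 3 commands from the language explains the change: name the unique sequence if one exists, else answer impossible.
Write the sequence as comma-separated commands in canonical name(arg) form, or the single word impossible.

straight(3), spin(left), spin(left)

key: running spin(left) before straight(3) would end elsewhere — order is forced
t0: at (-3,-1), heading south
step 1 (straight(3)): at (-3,-4), heading south
step 2 (spin(left)): at (-3,-4), heading east
step 3 (spin(left)): at (-3,-4), heading north
no rival 3-sequence matches.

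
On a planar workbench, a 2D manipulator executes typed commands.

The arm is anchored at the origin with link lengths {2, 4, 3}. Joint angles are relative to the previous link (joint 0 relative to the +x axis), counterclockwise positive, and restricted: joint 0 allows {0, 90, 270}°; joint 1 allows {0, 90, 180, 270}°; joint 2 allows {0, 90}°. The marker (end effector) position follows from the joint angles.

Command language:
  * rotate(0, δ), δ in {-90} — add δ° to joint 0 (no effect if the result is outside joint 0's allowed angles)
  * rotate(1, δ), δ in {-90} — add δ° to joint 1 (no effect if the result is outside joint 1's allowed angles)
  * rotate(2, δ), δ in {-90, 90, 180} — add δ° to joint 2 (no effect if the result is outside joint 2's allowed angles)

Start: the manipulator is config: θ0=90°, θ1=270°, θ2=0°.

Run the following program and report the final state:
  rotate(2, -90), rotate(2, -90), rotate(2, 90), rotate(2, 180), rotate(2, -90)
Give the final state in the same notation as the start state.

config: θ0=90°, θ1=270°, θ2=0°

from: config: θ0=90°, θ1=270°, θ2=0°
1. rotate(2, -90) → config: θ0=90°, θ1=270°, θ2=0°
2. rotate(2, -90) → config: θ0=90°, θ1=270°, θ2=0°
3. rotate(2, 90) → config: θ0=90°, θ1=270°, θ2=90°
4. rotate(2, 180) → config: θ0=90°, θ1=270°, θ2=90°
5. rotate(2, -90) → config: θ0=90°, θ1=270°, θ2=0°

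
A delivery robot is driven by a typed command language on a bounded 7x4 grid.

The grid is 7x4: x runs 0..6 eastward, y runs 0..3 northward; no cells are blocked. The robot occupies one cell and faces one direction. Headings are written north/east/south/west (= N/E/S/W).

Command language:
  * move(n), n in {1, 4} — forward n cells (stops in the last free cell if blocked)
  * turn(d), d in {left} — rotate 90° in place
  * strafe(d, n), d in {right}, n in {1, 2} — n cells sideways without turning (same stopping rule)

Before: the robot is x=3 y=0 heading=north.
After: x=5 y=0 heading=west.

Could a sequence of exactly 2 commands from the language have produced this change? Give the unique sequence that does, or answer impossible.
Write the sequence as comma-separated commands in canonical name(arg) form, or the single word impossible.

strafe(right, 2), turn(left)

key: position moved to (5,0) AND the heading swung to W — translation plus rotation needed
start: x=3 y=0 heading=north
[1] after strafe(right, 2): x=5 y=0 heading=north
[2] after turn(left): x=5 y=0 heading=west
no other 2-command option fits: unique.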